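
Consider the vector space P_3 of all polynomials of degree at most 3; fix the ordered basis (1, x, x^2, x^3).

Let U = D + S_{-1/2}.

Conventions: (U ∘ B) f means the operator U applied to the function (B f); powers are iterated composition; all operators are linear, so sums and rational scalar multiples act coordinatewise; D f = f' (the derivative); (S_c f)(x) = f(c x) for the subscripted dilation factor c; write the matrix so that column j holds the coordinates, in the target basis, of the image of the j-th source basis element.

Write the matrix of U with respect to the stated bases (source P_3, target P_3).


the matrix is [[1, 1, 0, 0]; [0, -1/2, 2, 0]; [0, 0, 1/4, 3]; [0, 0, 0, -1/8]] (rows listed top to bottom)

image of 1: 1
image of x: -(1/2)x + 1
image of x^2: (1/4)x^2 + 2x
image of x^3: -(1/8)x^3 + 3x^2
each image's coordinates form column j of the matrix


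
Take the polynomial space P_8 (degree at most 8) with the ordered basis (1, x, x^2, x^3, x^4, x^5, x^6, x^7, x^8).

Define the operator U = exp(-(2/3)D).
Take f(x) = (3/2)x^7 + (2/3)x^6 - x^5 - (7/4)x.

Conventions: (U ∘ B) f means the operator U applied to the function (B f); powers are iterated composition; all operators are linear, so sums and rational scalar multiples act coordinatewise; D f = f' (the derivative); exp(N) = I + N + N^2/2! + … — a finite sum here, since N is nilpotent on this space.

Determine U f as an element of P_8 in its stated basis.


order-1 term: -7x^6 - (8/3)x^5 + (10/3)x^4 + 7/6
order-2 term: 14x^5 + (40/9)x^4 - (40/9)x^3
order-3 term: -(140/9)x^4 - (320/81)x^3 + (80/27)x^2
order-4 term: (280/27)x^3 + (160/81)x^2 - (80/81)x
order-5 term: -(112/27)x^2 - (128/243)x + 32/243
order-6 term: (224/243)x + 128/2187
order-7 term: -64/729
the series for exp(-(2/3)D) f terminates at order 7
exp(-(2/3)D) f = (3/2)x^7 - (19/3)x^6 + (31/3)x^5 - (70/9)x^4 + (160/81)x^3 + (64/81)x^2 - (253/108)x + 5551/4374

g(x) = (3/2)x^7 - (19/3)x^6 + (31/3)x^5 - (70/9)x^4 + (160/81)x^3 + (64/81)x^2 - (253/108)x + 5551/4374


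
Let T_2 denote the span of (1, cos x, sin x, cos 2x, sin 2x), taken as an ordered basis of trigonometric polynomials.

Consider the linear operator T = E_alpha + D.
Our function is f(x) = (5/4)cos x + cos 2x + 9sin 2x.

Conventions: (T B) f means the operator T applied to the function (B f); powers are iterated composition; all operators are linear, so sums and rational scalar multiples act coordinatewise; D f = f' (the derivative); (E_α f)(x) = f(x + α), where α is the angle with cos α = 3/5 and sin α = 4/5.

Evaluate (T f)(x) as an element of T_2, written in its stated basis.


the image equals g(x) = (3/4)cos x - (9/4)sin x + (659/25)cos 2x - (137/25)sin 2x

E_alpha f = (3/4)cos x - sin x + (209/25)cos 2x - (87/25)sin 2x
D f = -(5/4)sin x + 18cos 2x - 2sin 2x
(E_alpha + D) f = (3/4)cos x - (9/4)sin x + (659/25)cos 2x - (137/25)sin 2x


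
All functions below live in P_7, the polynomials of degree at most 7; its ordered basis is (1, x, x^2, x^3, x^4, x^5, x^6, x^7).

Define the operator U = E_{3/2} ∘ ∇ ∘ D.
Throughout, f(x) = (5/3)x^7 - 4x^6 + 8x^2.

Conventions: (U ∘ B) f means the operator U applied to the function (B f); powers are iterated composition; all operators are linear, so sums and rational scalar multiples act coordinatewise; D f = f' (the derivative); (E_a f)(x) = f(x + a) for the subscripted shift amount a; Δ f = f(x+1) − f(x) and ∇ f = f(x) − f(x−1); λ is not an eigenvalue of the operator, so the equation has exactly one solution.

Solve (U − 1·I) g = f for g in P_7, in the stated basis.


write g with unknown coordinates in the stated basis and equate coefficients in (U − 1·I) g = f
solving from the highest basis element down gives g = -(5/3)x^7 + 4x^6 - 70x^5 - 230x^4 - (5035/3)x^3 - 7063x^2 - (160555/8)x - 693293/24
check: U g = -70x^5 - 230x^4 - (5035/3)x^3 - 7055x^2 - (160555/8)x - 693293/24
so U g − 1·g = (5/3)x^7 - 4x^6 + 8x^2 = f ✓

the result is g(x) = -(5/3)x^7 + 4x^6 - 70x^5 - 230x^4 - (5035/3)x^3 - 7063x^2 - (160555/8)x - 693293/24


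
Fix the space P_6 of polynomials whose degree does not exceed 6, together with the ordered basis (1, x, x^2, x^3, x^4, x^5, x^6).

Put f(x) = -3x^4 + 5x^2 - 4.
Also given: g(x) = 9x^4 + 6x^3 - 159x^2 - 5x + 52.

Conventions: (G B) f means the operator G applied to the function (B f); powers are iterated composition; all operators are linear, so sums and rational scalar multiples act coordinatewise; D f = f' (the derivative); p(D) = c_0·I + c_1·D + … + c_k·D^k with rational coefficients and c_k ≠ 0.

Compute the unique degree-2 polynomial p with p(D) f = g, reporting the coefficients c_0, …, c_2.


D^0 f = -3x^4 + 5x^2 - 4
D^1 f = -12x^3 + 10x
D^2 f = -36x^2 + 10
matching coefficients of g against c_0 f + c_1 Df + … from the top degree down determines the c_i
solution: c_0 = -3, c_1 = -1/2, c_2 = 4

c_0 = -3, c_1 = -1/2, c_2 = 4


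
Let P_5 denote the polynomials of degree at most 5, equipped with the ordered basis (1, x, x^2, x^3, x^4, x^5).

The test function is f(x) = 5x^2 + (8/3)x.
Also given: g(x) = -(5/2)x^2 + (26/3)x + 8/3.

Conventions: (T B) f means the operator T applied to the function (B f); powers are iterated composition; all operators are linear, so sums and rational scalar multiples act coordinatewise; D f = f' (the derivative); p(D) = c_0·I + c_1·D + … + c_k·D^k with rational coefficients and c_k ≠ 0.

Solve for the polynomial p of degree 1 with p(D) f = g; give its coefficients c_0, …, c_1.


p(D) = -(1/2)·I + D, i.e. c_0 = -1/2, c_1 = 1

D^0 f = 5x^2 + (8/3)x
D^1 f = 10x + 8/3
matching coefficients of g against c_0 f + c_1 Df + … from the top degree down determines the c_i
solution: c_0 = -1/2, c_1 = 1


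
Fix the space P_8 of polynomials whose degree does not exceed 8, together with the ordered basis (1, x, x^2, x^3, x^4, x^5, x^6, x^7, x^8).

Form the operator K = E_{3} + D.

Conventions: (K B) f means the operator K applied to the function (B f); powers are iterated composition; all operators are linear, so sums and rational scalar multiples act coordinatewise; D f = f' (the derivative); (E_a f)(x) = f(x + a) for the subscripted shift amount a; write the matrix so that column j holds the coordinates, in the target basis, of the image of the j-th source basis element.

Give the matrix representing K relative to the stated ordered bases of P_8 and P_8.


the matrix is [[1, 4, 9, 27, 81, 243, 729, 2187, 6561]; [0, 1, 8, 27, 108, 405, 1458, 5103, 17496]; [0, 0, 1, 12, 54, 270, 1215, 5103, 20412]; [0, 0, 0, 1, 16, 90, 540, 2835, 13608]; [0, 0, 0, 0, 1, 20, 135, 945, 5670]; [0, 0, 0, 0, 0, 1, 24, 189, 1512]; [0, 0, 0, 0, 0, 0, 1, 28, 252]; [0, 0, 0, 0, 0, 0, 0, 1, 32]; [0, 0, 0, 0, 0, 0, 0, 0, 1]] (rows listed top to bottom)

image of 1: 1
image of x: x + 4
image of x^2: x^2 + 8x + 9
image of x^3: x^3 + 12x^2 + 27x + 27
image of x^4: x^4 + 16x^3 + 54x^2 + 108x + 81
image of x^5: x^5 + 20x^4 + 90x^3 + 270x^2 + 405x + 243
image of x^6: x^6 + 24x^5 + 135x^4 + 540x^3 + 1215x^2 + 1458x + 729
image of x^7: x^7 + 28x^6 + 189x^5 + 945x^4 + 2835x^3 + 5103x^2 + 5103x + 2187
image of x^8: x^8 + 32x^7 + 252x^6 + 1512x^5 + 5670x^4 + 13608x^3 + 20412x^2 + 17496x + 6561
each image's coordinates form column j of the matrix


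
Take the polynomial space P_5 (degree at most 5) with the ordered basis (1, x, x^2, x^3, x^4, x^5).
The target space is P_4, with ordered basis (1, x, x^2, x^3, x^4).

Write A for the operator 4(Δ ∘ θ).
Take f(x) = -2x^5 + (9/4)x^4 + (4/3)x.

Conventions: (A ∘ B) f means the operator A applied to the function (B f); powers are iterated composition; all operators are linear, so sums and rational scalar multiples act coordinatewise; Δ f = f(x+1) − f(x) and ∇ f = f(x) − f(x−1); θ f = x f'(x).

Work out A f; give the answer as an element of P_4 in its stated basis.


g(x) = -200x^4 - 256x^3 - 184x^2 - 56x + 4/3

θ f = -10x^5 + 9x^4 + (4/3)x
Δ θ f = -50x^4 - 64x^3 - 46x^2 - 14x + 1/3
(4(Δ ∘ θ)) f = -200x^4 - 256x^3 - 184x^2 - 56x + 4/3


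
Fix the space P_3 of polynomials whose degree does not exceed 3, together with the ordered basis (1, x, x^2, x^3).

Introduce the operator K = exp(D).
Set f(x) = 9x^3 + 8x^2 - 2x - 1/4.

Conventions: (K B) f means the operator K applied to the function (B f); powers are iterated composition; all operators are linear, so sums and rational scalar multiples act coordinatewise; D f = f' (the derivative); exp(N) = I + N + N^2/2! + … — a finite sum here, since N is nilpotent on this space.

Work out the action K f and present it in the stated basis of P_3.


order-1 term: 27x^2 + 16x - 2
order-2 term: 27x + 8
order-3 term: 9
the series for exp(D) f terminates at order 3
exp(D) f = 9x^3 + 35x^2 + 41x + 59/4

the image equals g(x) = 9x^3 + 35x^2 + 41x + 59/4


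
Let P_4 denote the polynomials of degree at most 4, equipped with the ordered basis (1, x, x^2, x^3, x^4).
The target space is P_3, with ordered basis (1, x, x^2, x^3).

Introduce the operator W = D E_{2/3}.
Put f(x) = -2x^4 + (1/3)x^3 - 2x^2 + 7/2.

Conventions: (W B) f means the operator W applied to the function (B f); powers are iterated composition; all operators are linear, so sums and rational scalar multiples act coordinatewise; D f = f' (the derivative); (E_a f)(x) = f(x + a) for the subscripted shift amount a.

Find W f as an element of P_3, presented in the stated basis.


the image equals g(x) = -8x^3 - 15x^2 - (40/3)x - 124/27

E_{2/3} f = -2x^4 - 5x^3 - (20/3)x^2 - (124/27)x + 125/54
D E_{2/3} f = -8x^3 - 15x^2 - (40/3)x - 124/27


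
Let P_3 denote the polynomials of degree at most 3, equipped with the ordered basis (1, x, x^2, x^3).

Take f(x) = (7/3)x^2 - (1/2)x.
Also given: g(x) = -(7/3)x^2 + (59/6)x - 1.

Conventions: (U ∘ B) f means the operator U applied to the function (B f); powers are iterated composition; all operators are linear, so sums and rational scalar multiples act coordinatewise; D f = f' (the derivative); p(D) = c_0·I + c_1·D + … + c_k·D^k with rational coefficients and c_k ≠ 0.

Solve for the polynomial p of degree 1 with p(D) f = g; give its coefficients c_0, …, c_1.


p(D) = -I + 2·D, i.e. c_0 = -1, c_1 = 2

D^0 f = (7/3)x^2 - (1/2)x
D^1 f = (14/3)x - 1/2
matching coefficients of g against c_0 f + c_1 Df + … from the top degree down determines the c_i
solution: c_0 = -1, c_1 = 2


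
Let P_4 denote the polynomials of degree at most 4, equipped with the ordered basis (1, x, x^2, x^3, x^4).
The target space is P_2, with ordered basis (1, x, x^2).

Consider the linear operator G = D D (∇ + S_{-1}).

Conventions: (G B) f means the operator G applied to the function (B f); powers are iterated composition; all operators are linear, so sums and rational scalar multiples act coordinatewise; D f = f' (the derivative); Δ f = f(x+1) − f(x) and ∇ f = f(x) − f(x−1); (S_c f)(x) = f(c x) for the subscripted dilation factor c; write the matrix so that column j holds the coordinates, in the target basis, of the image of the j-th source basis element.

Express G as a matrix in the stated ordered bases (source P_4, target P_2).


image of 1: 0
image of x: 0
image of x^2: 2
image of x^3: -6x + 6
image of x^4: 12x^2 + 24x - 12
each image's coordinates form column j of the matrix

the matrix is [[0, 0, 2, 6, -12]; [0, 0, 0, -6, 24]; [0, 0, 0, 0, 12]] (rows listed top to bottom)


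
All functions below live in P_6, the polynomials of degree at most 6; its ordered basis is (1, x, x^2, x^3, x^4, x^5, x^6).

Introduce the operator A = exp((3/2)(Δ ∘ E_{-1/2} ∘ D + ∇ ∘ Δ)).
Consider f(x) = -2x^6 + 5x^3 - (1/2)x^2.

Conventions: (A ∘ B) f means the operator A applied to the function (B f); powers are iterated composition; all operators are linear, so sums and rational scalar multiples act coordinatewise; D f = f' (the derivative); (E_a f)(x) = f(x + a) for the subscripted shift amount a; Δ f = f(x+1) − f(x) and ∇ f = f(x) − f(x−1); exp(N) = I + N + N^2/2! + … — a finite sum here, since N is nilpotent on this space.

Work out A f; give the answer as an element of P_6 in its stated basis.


order-1 term: -180x^4 - 135x^2 + 90x - 81/8
order-2 term: -3240x^2 - 810
order-3 term: -6480
the series for exp((3/2)(Δ ∘ E_{-1/2} ∘ D + ∇ ∘ Δ)) f terminates at order 3
exp((3/2)(Δ ∘ E_{-1/2} ∘ D + ∇ ∘ Δ)) f = -2x^6 - 180x^4 + 5x^3 - (6751/2)x^2 + 90x - 58401/8

the image equals g(x) = -2x^6 - 180x^4 + 5x^3 - (6751/2)x^2 + 90x - 58401/8


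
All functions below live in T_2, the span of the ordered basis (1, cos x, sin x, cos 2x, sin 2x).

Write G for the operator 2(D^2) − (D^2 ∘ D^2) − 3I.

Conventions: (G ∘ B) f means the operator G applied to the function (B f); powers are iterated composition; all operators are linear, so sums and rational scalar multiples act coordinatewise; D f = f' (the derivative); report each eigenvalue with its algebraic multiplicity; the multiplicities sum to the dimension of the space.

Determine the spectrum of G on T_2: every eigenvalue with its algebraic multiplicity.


image of 1: -3
image of cos x: -6cos x
image of sin x: -6sin x
image of cos 2x: -27cos 2x
image of sin 2x: -27sin 2x
the matrix is diagonal; its diagonal is (-3, -6, -6, -27, -27)
for a triangular matrix the eigenvalues are the diagonal entries, with algebraic multiplicity their repetition count

λ = -27 (multiplicity 2), λ = -6 (multiplicity 2), λ = -3 (multiplicity 1)


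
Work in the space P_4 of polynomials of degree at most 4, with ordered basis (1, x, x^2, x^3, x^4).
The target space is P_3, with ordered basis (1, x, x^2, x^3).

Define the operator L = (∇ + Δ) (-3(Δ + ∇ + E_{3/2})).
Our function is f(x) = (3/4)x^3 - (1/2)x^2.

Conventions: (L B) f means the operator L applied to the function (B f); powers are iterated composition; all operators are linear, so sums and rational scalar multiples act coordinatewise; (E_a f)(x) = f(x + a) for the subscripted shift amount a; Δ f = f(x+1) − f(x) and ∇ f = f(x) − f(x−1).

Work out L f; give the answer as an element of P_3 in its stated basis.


Δ f = (9/4)x^2 + (5/4)x + 1/4
∇ f = (9/4)x^2 - (13/4)x + 5/4
E_{3/2} f = (3/4)x^3 + (23/8)x^2 + (57/16)x + 45/32
(Δ + ∇ + E_{3/2}) f = (3/4)x^3 + (59/8)x^2 + (25/16)x + 93/32
(-3(Δ + ∇ + E_{3/2})) f = -(9/4)x^3 - (177/8)x^2 - (75/16)x - 279/32
∇ (-3(Δ + ∇ + E_{3/2})) f = -(27/4)x^2 - (75/2)x + 243/16
Δ (-3(Δ + ∇ + E_{3/2})) f = -(27/4)x^2 - 51x - 465/16
(∇ + Δ) (-3(Δ + ∇ + E_{3/2})) f = -(27/2)x^2 - (177/2)x - 111/8

the image equals g(x) = -(27/2)x^2 - (177/2)x - 111/8


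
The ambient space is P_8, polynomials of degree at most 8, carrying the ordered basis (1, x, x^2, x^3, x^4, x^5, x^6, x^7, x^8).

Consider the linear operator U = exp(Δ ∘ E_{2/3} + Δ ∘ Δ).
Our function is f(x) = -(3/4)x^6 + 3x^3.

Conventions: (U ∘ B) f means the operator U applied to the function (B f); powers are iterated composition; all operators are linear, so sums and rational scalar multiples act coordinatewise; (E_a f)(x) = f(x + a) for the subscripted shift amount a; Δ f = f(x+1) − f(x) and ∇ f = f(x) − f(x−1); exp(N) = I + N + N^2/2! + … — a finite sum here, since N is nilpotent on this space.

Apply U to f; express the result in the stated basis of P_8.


order-1 term: -(9/2)x^5 - (195/4)x^4 - 155x^3 - (2797/12)x^2 - (2759/18)x - 3403/108
order-2 term: -(45/4)x^4 - 195x^3 - (4395/4)x^2 - (14941/6)x - 72113/36
order-3 term: -15x^3 - (585/2)x^2 - (3465/2)x - 6339/2
order-4 term: -(45/4)x^2 - 195x - 3155/4
order-5 term: -(9/2)x - 195/4
order-6 term: -3/4
the series for exp(Δ ∘ E_{2/3} + Δ ∘ Δ) f terminates at order 6
exp(Δ ∘ E_{2/3} + Δ ∘ Δ) f = -(3/4)x^6 - (9/2)x^5 - 60x^4 - 362x^3 - (19627/12)x^2 - (41179/9)x - 652579/108

the image equals g(x) = -(3/4)x^6 - (9/2)x^5 - 60x^4 - 362x^3 - (19627/12)x^2 - (41179/9)x - 652579/108


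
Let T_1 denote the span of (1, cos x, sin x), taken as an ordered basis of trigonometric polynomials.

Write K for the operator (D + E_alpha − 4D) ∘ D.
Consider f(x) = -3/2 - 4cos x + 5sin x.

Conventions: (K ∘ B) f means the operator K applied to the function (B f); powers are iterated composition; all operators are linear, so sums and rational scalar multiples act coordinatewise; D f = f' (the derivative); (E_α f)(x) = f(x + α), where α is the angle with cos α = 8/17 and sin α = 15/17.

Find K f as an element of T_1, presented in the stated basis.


D f = 5cos x + 4sin x
D D f = 4cos x - 5sin x
E_alpha D f = (100/17)cos x - (43/17)sin x
D D f = 4cos x - 5sin x
(-4D) D f = -16cos x + 20sin x
(D + E_alpha − 4D) D f = -(104/17)cos x + (212/17)sin x

the result is g(x) = -(104/17)cos x + (212/17)sin x


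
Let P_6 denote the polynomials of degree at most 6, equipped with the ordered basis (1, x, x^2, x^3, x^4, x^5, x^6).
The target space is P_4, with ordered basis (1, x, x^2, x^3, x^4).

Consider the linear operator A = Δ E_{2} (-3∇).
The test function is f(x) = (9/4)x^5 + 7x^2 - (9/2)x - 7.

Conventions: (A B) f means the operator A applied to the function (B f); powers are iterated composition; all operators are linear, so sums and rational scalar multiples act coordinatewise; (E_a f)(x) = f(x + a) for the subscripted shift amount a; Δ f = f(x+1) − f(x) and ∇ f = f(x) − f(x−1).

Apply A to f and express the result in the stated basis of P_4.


the image equals g(x) = -135x^3 - 810x^2 - (3375/2)x - 1257

∇ f = (45/4)x^4 - (45/2)x^3 + (45/2)x^2 + (11/4)x - 37/4
(-3∇) f = -(135/4)x^4 + (135/2)x^3 - (135/2)x^2 - (33/4)x + 111/4
E_{2} (-3∇) f = -(135/4)x^4 - (405/2)x^3 - (945/2)x^2 - (2193/4)x - 1035/4
Δ E_{2} (-3∇) f = -135x^3 - 810x^2 - (3375/2)x - 1257


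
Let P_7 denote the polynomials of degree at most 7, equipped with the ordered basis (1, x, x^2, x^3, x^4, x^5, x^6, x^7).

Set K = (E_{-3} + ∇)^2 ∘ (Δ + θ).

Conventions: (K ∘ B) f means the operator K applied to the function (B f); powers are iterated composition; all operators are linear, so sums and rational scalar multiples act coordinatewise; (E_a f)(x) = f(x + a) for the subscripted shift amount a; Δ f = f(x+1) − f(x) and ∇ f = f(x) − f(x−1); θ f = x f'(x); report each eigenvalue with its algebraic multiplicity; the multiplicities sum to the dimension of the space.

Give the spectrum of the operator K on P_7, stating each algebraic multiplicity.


λ = 0 (multiplicity 1), λ = 1 (multiplicity 1), λ = 2 (multiplicity 1), λ = 3 (multiplicity 1), λ = 4 (multiplicity 1), λ = 5 (multiplicity 1), λ = 6 (multiplicity 1), λ = 7 (multiplicity 1)

image of 1: 0
image of x: x - 3
image of x^2: 2x^2 - 14x + 41
image of x^3: 3x^3 - 33x^2 + 195x - 383
image of x^4: 4x^4 - 60x^3 + 534x^2 - 2124x + 3377
image of x^5: 5x^5 - 95x^4 + 1130x^3 - 6790x^2 + 21685x - 27679
image of x^6: 6x^6 - 138x^5 + 2055x^4 - 16540x^3 + 79455x^2 - 203538x + 214217
image of x^7: 7x^7 - 189x^6 + 3381x^5 - 34125x^4 + 218995x^3 - 843507x^2 + 1779407x - 1584015
the matrix is upper triangular; its diagonal is (0, 1, 2, 3, 4, 5, 6, 7)
for a triangular matrix the eigenvalues are the diagonal entries, with algebraic multiplicity their repetition count


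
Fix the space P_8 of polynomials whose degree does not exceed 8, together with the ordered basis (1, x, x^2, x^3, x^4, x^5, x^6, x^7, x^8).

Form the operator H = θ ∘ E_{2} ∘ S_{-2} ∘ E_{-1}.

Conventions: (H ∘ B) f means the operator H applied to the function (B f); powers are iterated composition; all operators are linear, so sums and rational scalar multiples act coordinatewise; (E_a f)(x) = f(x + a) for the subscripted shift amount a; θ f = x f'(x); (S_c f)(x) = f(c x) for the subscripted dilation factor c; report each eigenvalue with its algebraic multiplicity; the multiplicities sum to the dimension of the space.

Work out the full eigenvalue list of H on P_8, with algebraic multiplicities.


λ = -896 (multiplicity 1), λ = -160 (multiplicity 1), λ = -24 (multiplicity 1), λ = -2 (multiplicity 1), λ = 0 (multiplicity 1), λ = 8 (multiplicity 1), λ = 64 (multiplicity 1), λ = 384 (multiplicity 1), λ = 2048 (multiplicity 1)

image of 1: 0
image of x: -2x
image of x^2: 8x^2 + 20x
image of x^3: -24x^3 - 120x^2 - 150x
image of x^4: 64x^4 + 480x^3 + 1200x^2 + 1000x
image of x^5: -160x^5 - 1600x^4 - 6000x^3 - 10000x^2 - 6250x
image of x^6: 384x^6 + 4800x^5 + 24000x^4 + 60000x^3 + 75000x^2 + 37500x
image of x^7: -896x^7 - 13440x^6 - 84000x^5 - 280000x^4 - 525000x^3 - 525000x^2 - 218750x
image of x^8: 2048x^8 + 35840x^7 + 268800x^6 + 1120000x^5 + 2800000x^4 + 4200000x^3 + 3500000x^2 + 1250000x
the matrix is upper triangular; its diagonal is (0, -2, 8, -24, 64, -160, 384, -896, 2048)
for a triangular matrix the eigenvalues are the diagonal entries, with algebraic multiplicity their repetition count


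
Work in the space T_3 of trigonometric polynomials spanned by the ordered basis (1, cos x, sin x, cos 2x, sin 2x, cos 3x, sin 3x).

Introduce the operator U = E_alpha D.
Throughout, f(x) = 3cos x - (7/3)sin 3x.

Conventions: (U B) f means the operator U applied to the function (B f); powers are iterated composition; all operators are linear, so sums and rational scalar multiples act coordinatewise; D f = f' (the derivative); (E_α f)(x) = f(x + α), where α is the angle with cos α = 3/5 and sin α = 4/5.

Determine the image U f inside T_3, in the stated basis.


the result is g(x) = -(12/5)cos x - (9/5)sin x + (819/125)cos 3x + (308/125)sin 3x

D f = -3sin x - 7cos 3x
E_alpha D f = -(12/5)cos x - (9/5)sin x + (819/125)cos 3x + (308/125)sin 3x


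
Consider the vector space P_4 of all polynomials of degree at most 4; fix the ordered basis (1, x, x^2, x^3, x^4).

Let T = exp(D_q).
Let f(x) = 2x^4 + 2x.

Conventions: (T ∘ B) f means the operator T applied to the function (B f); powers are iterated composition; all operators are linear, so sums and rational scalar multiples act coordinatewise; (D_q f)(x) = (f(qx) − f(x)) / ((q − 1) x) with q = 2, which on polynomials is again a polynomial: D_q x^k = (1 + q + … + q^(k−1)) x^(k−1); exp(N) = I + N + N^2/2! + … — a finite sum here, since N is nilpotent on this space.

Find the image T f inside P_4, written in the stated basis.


order-1 term: 30x^3 + 2
order-2 term: 105x^2
order-3 term: 105x
order-4 term: 105/4
the series for exp(D_q) f terminates at order 4
exp(D_q) f = 2x^4 + 30x^3 + 105x^2 + 107x + 113/4

the result is g(x) = 2x^4 + 30x^3 + 105x^2 + 107x + 113/4


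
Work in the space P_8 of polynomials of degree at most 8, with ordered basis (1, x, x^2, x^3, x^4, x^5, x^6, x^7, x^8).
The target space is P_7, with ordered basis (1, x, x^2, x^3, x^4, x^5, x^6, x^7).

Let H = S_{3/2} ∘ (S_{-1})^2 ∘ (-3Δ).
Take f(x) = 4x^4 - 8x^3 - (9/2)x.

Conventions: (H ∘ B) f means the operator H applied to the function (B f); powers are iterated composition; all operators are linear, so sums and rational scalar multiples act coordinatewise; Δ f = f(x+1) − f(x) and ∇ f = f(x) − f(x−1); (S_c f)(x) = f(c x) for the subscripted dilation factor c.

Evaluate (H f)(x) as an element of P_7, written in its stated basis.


Δ f = 16x^3 - 8x - 17/2
(-3Δ) f = -48x^3 + 24x + 51/2
S_{-1} (-3Δ) f = 48x^3 - 24x + 51/2
S_{-1} S_{-1} (-3Δ) f = -48x^3 + 24x + 51/2
S_{3/2} (S_{-1})^2 (-3Δ) f = -162x^3 + 36x + 51/2

the image equals g(x) = -162x^3 + 36x + 51/2


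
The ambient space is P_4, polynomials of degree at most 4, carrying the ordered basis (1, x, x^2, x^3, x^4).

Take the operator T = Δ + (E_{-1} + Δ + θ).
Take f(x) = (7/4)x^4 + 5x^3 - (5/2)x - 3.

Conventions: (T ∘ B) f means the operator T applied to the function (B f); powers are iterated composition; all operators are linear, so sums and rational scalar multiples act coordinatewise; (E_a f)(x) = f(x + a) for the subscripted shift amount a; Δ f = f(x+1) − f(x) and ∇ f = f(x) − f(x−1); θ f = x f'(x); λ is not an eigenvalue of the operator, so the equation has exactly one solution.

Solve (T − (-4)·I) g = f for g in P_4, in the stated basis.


the result is g(x) = (7/36)x^4 + (19/36)x^3 - (61/84)x^2 - (1657/1512)x - 253/1512

write g with unknown coordinates in the stated basis and equate coefficients in (T − (-4)·I) g = f
solving from the highest basis element down gives g = (7/36)x^4 + (19/36)x^3 - (61/84)x^2 - (1657/1512)x - 253/1512
check: T g = (35/36)x^4 + (26/9)x^3 + (61/21)x^2 + (356/189)x - 881/378
so T g − (-4)·g = (7/4)x^4 + 5x^3 - (5/2)x - 3 = f ✓


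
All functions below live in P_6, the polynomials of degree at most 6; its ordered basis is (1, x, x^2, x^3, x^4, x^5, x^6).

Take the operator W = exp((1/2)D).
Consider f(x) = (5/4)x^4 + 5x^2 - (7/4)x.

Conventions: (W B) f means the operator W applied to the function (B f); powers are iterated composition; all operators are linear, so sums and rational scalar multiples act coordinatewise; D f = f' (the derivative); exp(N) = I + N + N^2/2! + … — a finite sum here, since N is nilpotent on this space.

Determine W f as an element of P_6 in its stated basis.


order-1 term: (5/2)x^3 + 5x - 7/8
order-2 term: (15/8)x^2 + 5/4
order-3 term: (5/8)x
order-4 term: 5/64
the series for exp((1/2)D) f terminates at order 4
exp((1/2)D) f = (5/4)x^4 + (5/2)x^3 + (55/8)x^2 + (31/8)x + 29/64

the image equals g(x) = (5/4)x^4 + (5/2)x^3 + (55/8)x^2 + (31/8)x + 29/64


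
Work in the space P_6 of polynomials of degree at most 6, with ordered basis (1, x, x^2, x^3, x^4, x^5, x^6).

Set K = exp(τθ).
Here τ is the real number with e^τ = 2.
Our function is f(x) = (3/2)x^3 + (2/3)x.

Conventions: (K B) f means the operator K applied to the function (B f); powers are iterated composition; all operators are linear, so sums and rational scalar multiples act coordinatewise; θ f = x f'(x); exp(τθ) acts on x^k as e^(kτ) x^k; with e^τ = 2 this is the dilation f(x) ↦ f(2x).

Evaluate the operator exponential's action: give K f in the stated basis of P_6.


exp(τθ) x^k = e^(kτ) x^k; with e^τ = 2 this sends x^k to 2^k x^k
x ↦ 2 x
x^3 ↦ 8 x^3
applying this coordinatewise to f: exp(τθ) f = 12x^3 + (4/3)x

the result is g(x) = 12x^3 + (4/3)x


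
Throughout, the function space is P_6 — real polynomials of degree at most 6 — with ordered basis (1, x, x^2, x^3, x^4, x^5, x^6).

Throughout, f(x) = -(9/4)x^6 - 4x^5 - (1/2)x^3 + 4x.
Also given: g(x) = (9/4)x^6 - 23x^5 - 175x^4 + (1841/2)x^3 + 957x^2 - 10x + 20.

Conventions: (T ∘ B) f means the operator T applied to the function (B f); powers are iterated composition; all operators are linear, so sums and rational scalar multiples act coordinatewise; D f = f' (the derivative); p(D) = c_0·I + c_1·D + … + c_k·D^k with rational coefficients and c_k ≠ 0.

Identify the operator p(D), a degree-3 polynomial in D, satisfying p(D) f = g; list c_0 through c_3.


D^0 f = -(9/4)x^6 - 4x^5 - (1/2)x^3 + 4x
D^1 f = -(27/2)x^5 - 20x^4 - (3/2)x^2 + 4
D^2 f = -(135/2)x^4 - 80x^3 - 3x
D^3 f = -270x^3 - 240x^2 - 3
matching coefficients of g against c_0 f + c_1 Df + … from the top degree down determines the c_i
solution: c_0 = -1, c_1 = 2, c_2 = 2, c_3 = -4

p(D) = -I + 2·D + 2·D^2 − 4·D^3, i.e. c_0 = -1, c_1 = 2, c_2 = 2, c_3 = -4


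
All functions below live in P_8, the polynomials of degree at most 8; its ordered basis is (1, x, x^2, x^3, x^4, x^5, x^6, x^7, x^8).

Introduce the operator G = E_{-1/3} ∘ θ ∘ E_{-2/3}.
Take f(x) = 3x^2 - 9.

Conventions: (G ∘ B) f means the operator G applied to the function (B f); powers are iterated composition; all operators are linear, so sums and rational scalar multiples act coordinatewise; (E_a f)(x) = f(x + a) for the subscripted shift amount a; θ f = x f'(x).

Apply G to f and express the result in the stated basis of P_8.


E_{-2/3} f = 3x^2 - 4x - 23/3
θ E_{-2/3} f = 6x^2 - 4x
E_{-1/3} θ E_{-2/3} f = 6x^2 - 8x + 2

the image equals g(x) = 6x^2 - 8x + 2


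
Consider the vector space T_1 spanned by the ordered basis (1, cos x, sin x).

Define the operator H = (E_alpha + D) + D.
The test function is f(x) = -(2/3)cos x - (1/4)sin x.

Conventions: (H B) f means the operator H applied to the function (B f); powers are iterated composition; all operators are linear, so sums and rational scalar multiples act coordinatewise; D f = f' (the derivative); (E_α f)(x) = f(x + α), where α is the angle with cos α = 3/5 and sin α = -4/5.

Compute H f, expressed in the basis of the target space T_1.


E_alpha f = -(1/5)cos x - (41/60)sin x
D f = -(1/4)cos x + (2/3)sin x
(E_alpha + D) f = -(9/20)cos x - (1/60)sin x
D f = -(1/4)cos x + (2/3)sin x
((E_alpha + D) + D) f = -(7/10)cos x + (13/20)sin x

the result is g(x) = -(7/10)cos x + (13/20)sin x


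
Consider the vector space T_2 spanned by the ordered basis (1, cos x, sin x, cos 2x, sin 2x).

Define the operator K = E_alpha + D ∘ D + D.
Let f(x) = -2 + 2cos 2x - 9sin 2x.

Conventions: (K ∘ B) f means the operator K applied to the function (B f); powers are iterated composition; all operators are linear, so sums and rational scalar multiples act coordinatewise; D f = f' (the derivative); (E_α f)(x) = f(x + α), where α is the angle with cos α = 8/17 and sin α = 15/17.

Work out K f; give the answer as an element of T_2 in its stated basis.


E_alpha f = -2 - (146/17)cos 2x + (57/17)sin 2x
D f = -18cos 2x - 4sin 2x
D D f = -8cos 2x + 36sin 2x
D f = -18cos 2x - 4sin 2x
(E_alpha + D ∘ D + D) f = -2 - (588/17)cos 2x + (601/17)sin 2x

the result is g(x) = -2 - (588/17)cos 2x + (601/17)sin 2x


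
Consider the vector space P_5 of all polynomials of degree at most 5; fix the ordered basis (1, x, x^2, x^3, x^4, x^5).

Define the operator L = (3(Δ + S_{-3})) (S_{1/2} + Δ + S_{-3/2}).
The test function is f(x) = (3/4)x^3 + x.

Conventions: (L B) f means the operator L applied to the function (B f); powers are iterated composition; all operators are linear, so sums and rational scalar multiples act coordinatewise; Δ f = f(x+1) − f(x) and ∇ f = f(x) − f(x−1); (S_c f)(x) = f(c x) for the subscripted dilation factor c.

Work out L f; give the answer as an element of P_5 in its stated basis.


S_{1/2} f = (3/32)x^3 + (1/2)x
Δ f = (9/4)x^2 + (9/4)x + 7/4
S_{-3/2} f = -(81/32)x^3 - (3/2)x
(S_{1/2} + Δ + S_{-3/2}) f = -(39/16)x^3 + (9/4)x^2 + (5/4)x + 7/4
Δ (S_{1/2} + Δ + S_{-3/2}) f = -(117/16)x^2 - (45/16)x + 17/16
S_{-3} (S_{1/2} + Δ + S_{-3/2}) f = (1053/16)x^3 + (81/4)x^2 - (15/4)x + 7/4
(Δ + S_{-3}) (S_{1/2} + Δ + S_{-3/2}) f = (1053/16)x^3 + (207/16)x^2 - (105/16)x + 45/16
(3(Δ + S_{-3})) (S_{1/2} + Δ + S_{-3/2}) f = (3159/16)x^3 + (621/16)x^2 - (315/16)x + 135/16

the result is g(x) = (3159/16)x^3 + (621/16)x^2 - (315/16)x + 135/16


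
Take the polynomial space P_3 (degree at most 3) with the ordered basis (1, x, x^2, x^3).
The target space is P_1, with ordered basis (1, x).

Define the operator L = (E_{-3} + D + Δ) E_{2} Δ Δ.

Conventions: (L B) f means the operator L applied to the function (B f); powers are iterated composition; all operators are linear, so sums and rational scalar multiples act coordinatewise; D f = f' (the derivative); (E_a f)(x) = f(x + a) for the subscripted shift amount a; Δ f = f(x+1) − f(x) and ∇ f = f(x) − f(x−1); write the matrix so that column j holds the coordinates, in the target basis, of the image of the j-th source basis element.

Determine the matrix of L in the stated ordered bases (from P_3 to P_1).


the matrix is [[0, 0, 2, 12]; [0, 0, 0, 6]] (rows listed top to bottom)

image of 1: 0
image of x: 0
image of x^2: 2
image of x^3: 6x + 12
each image's coordinates form column j of the matrix


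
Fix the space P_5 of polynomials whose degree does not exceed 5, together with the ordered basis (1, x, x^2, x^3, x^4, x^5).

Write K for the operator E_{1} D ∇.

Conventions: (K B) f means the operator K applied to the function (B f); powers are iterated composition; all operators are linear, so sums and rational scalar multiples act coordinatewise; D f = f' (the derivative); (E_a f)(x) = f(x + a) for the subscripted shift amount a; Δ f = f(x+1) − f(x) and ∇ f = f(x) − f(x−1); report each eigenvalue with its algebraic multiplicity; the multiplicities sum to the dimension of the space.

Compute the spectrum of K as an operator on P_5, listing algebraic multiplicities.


λ = 0 (multiplicity 6)

image of 1: 0
image of x: 0
image of x^2: 2
image of x^3: 6x + 3
image of x^4: 12x^2 + 12x + 4
image of x^5: 20x^3 + 30x^2 + 20x + 5
the matrix is upper triangular; its diagonal is (0, 0, 0, 0, 0, 0)
for a triangular matrix the eigenvalues are the diagonal entries, with algebraic multiplicity their repetition count


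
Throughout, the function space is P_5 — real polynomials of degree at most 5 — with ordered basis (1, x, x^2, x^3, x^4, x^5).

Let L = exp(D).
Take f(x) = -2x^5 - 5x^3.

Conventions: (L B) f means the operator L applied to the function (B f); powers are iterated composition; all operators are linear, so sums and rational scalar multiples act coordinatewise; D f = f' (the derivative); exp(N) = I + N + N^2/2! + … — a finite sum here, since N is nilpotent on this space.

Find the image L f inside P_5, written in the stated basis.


order-1 term: -10x^4 - 15x^2
order-2 term: -20x^3 - 15x
order-3 term: -20x^2 - 5
order-4 term: -10x
order-5 term: -2
the series for exp(D) f terminates at order 5
exp(D) f = -2x^5 - 10x^4 - 25x^3 - 35x^2 - 25x - 7

the result is g(x) = -2x^5 - 10x^4 - 25x^3 - 35x^2 - 25x - 7


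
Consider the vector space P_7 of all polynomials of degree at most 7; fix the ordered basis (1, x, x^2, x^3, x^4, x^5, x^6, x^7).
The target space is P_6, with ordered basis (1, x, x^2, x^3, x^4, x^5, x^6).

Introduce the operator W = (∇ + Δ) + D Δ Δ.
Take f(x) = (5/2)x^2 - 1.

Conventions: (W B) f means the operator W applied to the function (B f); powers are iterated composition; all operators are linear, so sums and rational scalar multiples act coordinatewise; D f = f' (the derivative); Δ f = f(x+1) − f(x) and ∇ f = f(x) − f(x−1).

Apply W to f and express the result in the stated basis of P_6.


∇ f = 5x - 5/2
Δ f = 5x + 5/2
(∇ + Δ) f = 10x
Δ f = 5x + 5/2
Δ Δ f = 5
D Δ Δ f = 0
((∇ + Δ) + D Δ Δ) f = 10x

g(x) = 10x


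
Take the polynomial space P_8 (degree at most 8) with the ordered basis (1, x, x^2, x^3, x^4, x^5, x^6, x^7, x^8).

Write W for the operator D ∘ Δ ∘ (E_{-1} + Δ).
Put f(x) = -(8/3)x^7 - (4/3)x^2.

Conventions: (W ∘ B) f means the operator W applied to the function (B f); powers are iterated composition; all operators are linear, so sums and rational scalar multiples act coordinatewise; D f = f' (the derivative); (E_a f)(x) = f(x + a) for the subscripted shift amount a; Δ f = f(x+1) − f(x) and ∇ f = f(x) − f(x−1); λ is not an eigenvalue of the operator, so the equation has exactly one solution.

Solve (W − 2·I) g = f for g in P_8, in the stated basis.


write g with unknown coordinates in the stated basis and equate coefficients in (W − 2·I) g = f
solving from the highest basis element down gives g = (4/3)x^7 + 28x^5 + 70x^4 + (2800/3)x^3 + (5252/3)x^2 + 6048x + 15976/3
check: W g = 56x^5 + 140x^4 + (5600/3)x^3 + 3500x^2 + 12096x + 31952/3
so W g − 2·g = -(8/3)x^7 - (4/3)x^2 = f ✓

g(x) = (4/3)x^7 + 28x^5 + 70x^4 + (2800/3)x^3 + (5252/3)x^2 + 6048x + 15976/3


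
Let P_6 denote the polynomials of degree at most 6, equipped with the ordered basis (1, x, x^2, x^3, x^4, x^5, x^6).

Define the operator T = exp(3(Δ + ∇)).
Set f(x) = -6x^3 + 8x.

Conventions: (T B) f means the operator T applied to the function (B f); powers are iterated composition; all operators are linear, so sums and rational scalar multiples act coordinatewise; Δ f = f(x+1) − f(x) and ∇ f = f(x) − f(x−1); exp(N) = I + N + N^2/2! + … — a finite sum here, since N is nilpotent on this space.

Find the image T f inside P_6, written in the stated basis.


the image equals g(x) = -6x^3 - 108x^2 - 640x - 1284

order-1 term: -108x^2 + 12
order-2 term: -648x
order-3 term: -1296
the series for exp(3(Δ + ∇)) f terminates at order 3
exp(3(Δ + ∇)) f = -6x^3 - 108x^2 - 640x - 1284


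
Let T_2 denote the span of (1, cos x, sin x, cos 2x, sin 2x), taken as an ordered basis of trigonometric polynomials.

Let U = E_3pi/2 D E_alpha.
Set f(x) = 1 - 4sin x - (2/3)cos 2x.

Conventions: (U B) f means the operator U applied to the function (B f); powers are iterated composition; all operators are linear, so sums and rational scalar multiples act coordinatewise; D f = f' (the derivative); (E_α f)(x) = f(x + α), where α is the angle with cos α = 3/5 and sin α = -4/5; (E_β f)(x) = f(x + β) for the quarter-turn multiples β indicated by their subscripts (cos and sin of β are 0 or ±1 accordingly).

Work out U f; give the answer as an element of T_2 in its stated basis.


E_alpha f = 1 + (16/5)cos x - (12/5)sin x + (14/75)cos 2x - (16/25)sin 2x
D E_alpha f = -(12/5)cos x - (16/5)sin x - (32/25)cos 2x - (28/75)sin 2x
E_3pi/2 D E_alpha f = (16/5)cos x - (12/5)sin x + (32/25)cos 2x + (28/75)sin 2x

the image equals g(x) = (16/5)cos x - (12/5)sin x + (32/25)cos 2x + (28/75)sin 2x


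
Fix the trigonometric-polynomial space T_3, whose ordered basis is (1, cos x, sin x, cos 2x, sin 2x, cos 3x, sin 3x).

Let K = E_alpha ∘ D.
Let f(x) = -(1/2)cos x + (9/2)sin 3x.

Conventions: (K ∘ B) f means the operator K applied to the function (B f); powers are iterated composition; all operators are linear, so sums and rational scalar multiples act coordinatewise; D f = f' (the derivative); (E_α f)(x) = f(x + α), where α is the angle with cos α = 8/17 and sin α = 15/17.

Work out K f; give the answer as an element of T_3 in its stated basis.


the image equals g(x) = (15/34)cos x + (4/17)sin x - (65988/4913)cos 3x + (13365/9826)sin 3x

D f = (1/2)sin x + (27/2)cos 3x
E_alpha D f = (15/34)cos x + (4/17)sin x - (65988/4913)cos 3x + (13365/9826)sin 3x


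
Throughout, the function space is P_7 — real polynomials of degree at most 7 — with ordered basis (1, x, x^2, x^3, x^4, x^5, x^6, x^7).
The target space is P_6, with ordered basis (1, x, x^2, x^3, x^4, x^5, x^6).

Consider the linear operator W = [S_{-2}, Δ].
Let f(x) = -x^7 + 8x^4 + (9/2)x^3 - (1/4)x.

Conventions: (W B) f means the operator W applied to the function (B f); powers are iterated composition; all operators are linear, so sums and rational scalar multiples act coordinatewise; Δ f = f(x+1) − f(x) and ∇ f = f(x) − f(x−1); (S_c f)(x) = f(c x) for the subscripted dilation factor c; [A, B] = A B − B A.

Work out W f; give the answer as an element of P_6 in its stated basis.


Δ f = -7x^6 - 21x^5 - 35x^4 - 3x^3 + (81/2)x^2 + (77/2)x + 45/4
S_{-2} Δ f = -448x^6 + 672x^5 - 560x^4 + 24x^3 + 162x^2 - 77x + 45/4
S_{-2} f = 128x^7 + 128x^4 - 36x^3 + (1/2)x
Δ S_{-2} f = 896x^6 + 2688x^5 + 4480x^4 + 4992x^3 + 3348x^2 + 1300x + 441/2
[S_{-2}, Δ] f = -1344x^6 - 2016x^5 - 5040x^4 - 4968x^3 - 3186x^2 - 1377x - 837/4

the result is g(x) = -1344x^6 - 2016x^5 - 5040x^4 - 4968x^3 - 3186x^2 - 1377x - 837/4


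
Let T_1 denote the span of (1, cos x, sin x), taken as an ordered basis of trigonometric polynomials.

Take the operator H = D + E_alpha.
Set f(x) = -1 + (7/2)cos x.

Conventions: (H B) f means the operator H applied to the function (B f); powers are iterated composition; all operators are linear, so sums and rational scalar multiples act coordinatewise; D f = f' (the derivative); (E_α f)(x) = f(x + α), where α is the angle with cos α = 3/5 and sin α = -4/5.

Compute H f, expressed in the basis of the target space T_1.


the image equals g(x) = -1 + (21/10)cos x - (7/10)sin x

D f = -(7/2)sin x
E_alpha f = -1 + (21/10)cos x + (14/5)sin x
(D + E_alpha) f = -1 + (21/10)cos x - (7/10)sin x


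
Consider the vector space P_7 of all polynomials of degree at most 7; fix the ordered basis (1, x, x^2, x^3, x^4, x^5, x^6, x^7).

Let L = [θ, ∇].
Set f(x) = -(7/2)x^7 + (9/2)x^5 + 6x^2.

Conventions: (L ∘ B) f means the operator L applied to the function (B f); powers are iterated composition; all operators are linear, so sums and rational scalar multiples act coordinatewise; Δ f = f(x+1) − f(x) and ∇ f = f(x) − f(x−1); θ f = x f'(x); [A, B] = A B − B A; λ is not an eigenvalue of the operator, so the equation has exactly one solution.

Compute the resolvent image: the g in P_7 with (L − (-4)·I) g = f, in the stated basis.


the image equals g(x) = -(7/8)x^7 - (49/32)x^6 + (513/64)x^5 - (375/256)x^4 - (8675/256)x^3 + (41571/1024)x^2 + (49887/2048)x - 224245/8192

write g with unknown coordinates in the stated basis and equate coefficients in (L − (-4)·I) g = f
solving from the highest basis element down gives g = -(7/8)x^7 - (49/32)x^6 + (513/64)x^5 - (375/256)x^4 - (8675/256)x^3 + (41571/1024)x^2 + (49887/2048)x - 224245/8192
check: L g = (49/8)x^6 - (441/16)x^5 + (375/64)x^4 + (8675/64)x^3 - (40035/256)x^2 - (49887/512)x + 224245/2048
so L g − (-4)·g = -(7/2)x^7 + (9/2)x^5 + 6x^2 = f ✓
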